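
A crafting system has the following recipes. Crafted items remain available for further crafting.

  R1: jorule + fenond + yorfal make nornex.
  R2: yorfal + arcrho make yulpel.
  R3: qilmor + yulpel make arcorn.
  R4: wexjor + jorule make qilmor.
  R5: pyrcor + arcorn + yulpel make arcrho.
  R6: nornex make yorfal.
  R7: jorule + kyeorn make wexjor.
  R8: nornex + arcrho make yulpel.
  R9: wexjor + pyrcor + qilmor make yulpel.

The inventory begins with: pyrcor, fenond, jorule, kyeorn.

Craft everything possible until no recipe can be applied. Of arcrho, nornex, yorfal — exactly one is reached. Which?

arcrho

jorule + kyeorn → wexjor (R7).
wexjor + jorule → qilmor (R4).
Using R9, wexjor, pyrcor, and qilmor make yulpel.
Using R3, qilmor and yulpel make arcorn.
pyrcor + arcorn + yulpel → arcrho (R5).
yorfal would need nornex (R6), but nornex is never obtained. nornex would need jorule, fenond, and yorfal (R1), but yorfal is never obtained.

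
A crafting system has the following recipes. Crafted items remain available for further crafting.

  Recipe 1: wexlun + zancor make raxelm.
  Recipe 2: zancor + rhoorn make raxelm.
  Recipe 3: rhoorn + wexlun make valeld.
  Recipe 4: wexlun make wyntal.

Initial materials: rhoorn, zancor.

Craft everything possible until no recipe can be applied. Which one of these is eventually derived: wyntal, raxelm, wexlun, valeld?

raxelm

Using Recipe 2, zancor and rhoorn make raxelm.
No rule produces wexlun, and it is not given. wyntal would need wexlun (Recipe 4), but wexlun is never obtained. valeld would need rhoorn and wexlun (Recipe 3), but wexlun is never obtained.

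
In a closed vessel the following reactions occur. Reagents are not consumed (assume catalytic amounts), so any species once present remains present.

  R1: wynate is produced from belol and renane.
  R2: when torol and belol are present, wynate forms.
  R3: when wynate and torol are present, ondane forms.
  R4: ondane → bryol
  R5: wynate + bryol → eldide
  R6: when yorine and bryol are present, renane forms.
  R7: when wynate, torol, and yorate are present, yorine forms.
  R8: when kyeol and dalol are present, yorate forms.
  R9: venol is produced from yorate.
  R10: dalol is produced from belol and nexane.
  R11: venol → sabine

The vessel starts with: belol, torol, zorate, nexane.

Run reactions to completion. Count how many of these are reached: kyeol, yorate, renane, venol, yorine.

No rule produces kyeol, and it is not given.
yorate would need kyeol and dalol (R8), but kyeol never forms.
renane would need yorine and bryol (R6), but yorine never forms.
venol would need yorate (R9), but yorate never forms.
yorine would need wynate, torol, and yorate (R7), but yorate never forms.
None of the 5 are reached.

0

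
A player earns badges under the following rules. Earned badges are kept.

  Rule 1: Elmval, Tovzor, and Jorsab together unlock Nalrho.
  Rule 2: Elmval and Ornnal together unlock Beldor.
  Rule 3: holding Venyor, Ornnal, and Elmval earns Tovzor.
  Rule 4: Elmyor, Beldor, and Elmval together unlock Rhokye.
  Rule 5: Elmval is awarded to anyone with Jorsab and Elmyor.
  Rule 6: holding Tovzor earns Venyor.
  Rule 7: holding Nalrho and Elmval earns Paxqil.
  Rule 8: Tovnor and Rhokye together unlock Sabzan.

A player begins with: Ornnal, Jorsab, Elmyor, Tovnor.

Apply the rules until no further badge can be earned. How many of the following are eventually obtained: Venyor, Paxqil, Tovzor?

Venyor would need Tovzor (Rule 6), but Tovzor is never earned.
Paxqil would need Nalrho and Elmval (Rule 7), but Nalrho is never earned.
Tovzor would need Venyor, Ornnal, and Elmval (Rule 3), but Venyor is never earned.
None of the 3 are reached.

0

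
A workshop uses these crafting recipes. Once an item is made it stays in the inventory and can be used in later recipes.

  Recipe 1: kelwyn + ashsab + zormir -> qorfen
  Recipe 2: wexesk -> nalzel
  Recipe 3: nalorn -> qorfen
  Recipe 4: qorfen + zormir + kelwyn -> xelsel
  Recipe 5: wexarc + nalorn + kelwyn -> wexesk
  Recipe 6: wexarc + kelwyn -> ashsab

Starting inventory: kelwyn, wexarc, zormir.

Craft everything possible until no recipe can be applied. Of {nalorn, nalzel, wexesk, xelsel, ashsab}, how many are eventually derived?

2

wexarc + kelwyn -> ashsab (Recipe 6).
Using Recipe 1, kelwyn, ashsab, and zormir make qorfen.
Using Recipe 4, qorfen, zormir, and kelwyn make xelsel.
No rule produces nalorn, and it is not given.
nalzel would need wexesk (Recipe 2), but wexesk is never obtained.
wexesk would need wexarc, nalorn, and kelwyn (Recipe 5), but nalorn is never obtained.
xelsel: reached.
ashsab: reached.
Reached: xelsel and ashsab — 2 of the 5.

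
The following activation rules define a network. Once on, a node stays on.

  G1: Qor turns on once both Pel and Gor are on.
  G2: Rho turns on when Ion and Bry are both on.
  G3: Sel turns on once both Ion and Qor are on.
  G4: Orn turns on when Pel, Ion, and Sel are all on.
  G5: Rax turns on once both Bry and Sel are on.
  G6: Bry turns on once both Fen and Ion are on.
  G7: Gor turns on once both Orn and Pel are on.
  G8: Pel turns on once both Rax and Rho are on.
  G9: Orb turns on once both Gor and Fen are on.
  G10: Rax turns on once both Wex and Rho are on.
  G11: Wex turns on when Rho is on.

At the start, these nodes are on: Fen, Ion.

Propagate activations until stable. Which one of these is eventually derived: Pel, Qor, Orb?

G6: Fen and Ion on → Bry on.
G2: Ion and Bry on → Rho on.
Rho is on, so Wex turns on (G11).
Wex and Rho are on, so Rax turns on (G10).
G8: Rax and Rho on → Pel on.
Qor would need Pel and Gor (G1), but Gor never turns on. Orb would need Gor and Fen (G9), but Gor never turns on.

Pel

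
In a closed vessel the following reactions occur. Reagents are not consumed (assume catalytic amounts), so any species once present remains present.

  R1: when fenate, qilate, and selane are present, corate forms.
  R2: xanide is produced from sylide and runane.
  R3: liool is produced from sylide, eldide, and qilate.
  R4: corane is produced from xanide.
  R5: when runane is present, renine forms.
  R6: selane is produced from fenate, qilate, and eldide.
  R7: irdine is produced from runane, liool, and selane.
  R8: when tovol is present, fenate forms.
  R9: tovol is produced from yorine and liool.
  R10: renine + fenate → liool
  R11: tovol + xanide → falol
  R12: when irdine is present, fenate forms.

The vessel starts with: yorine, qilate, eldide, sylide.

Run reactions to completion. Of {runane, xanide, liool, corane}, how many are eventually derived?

1

sylide, eldide, and qilate present → liool forms (R3).
No rule produces runane, and it is not given.
xanide would need sylide and runane (R2), but runane never forms.
liool: reached.
corane would need xanide (R4), but xanide never forms.
Reached: liool — 1 of the 4.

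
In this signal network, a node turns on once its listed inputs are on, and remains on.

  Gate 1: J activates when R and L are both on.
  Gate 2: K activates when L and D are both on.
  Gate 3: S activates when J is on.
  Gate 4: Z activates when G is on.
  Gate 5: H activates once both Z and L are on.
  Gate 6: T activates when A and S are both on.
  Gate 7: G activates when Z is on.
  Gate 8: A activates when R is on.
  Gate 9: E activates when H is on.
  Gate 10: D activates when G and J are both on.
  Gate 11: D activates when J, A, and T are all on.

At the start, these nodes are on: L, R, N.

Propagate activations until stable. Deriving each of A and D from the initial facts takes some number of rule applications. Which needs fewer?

A

A: R is on, so A activates (Gate 8). [1 rule application]
D: Gate 1: R and L on → J on. Gate 8: R on → A on. Gate 3: J on → S on. Gate 6: A and S on → T on. Gate 11: J, A, and T on → D on. [5 rule applications]
A needs fewer.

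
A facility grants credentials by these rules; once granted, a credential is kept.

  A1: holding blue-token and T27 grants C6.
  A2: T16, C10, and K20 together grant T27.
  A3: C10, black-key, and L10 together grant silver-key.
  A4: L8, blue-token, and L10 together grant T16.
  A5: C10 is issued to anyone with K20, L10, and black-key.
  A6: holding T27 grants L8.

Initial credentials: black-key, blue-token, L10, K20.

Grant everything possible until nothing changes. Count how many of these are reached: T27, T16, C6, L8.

T27 would need T16, C10, and K20 (A2), but T16 is never granted.
T16 would need L8, blue-token, and L10 (A4), but L8 is never granted.
C6 would need blue-token and T27 (A1), but T27 is never granted.
L8 would need T27 (A6), but T27 is never granted.
None of the 4 are reached.

0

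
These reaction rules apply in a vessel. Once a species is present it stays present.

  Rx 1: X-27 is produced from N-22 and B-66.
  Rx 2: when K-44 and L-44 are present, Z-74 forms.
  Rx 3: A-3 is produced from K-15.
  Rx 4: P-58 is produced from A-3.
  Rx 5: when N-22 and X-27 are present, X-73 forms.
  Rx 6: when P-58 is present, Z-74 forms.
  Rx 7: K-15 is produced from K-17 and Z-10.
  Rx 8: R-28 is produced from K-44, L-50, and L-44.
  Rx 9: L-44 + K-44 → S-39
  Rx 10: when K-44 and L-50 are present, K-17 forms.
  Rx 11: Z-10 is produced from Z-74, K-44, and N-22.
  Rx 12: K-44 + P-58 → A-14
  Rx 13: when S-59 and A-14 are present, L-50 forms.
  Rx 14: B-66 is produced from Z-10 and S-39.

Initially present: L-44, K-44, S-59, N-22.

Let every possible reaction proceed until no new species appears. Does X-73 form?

K-44 and L-44 present → Z-74 forms (Rx 2).
L-44 and K-44 present → S-39 forms (Rx 9).
Z-74, K-44, and N-22 present → Z-10 forms (Rx 11).
Z-10 and S-39 present → B-66 forms (Rx 14).
N-22 and B-66 present → X-27 forms (Rx 1).
N-22 and X-27 present → X-73 forms (Rx 5).

Yes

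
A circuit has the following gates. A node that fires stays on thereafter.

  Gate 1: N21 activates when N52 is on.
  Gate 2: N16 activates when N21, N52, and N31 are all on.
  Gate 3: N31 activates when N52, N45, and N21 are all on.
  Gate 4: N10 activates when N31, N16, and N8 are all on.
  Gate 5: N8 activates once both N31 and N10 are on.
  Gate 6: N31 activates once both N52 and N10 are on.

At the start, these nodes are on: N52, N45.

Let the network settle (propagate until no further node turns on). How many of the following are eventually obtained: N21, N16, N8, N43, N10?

2

Gate 1: N52 on → N21 on.
Gate 3: N52, N45, and N21 on → N31 on.
N21, N52, and N31 are on, so N16 activates (Gate 2).
N21: reached.
N16: reached.
N8 would need N31 and N10 (Gate 5), but N10 never turns on.
No rule produces N43, and it is not given.
N10 would need N31, N16, and N8 (Gate 4), but N8 never turns on.
Reached: N21 and N16 — 2 of the 5.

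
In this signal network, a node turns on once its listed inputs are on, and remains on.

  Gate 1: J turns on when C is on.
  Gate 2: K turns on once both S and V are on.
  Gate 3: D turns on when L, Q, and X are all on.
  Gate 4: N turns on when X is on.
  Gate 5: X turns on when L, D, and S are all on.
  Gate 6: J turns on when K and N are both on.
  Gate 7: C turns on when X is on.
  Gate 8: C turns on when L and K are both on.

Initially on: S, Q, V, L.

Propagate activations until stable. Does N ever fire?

N would need X (Gate 4), but X never turns on.

No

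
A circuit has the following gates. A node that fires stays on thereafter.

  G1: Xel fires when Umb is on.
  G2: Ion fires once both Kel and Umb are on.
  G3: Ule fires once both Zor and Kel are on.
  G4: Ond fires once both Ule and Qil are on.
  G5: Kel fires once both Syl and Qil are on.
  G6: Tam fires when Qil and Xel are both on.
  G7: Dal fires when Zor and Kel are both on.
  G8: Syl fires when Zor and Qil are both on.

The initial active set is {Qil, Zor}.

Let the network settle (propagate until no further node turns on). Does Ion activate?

Ion would need Kel and Umb (G2), but Umb never turns on.

No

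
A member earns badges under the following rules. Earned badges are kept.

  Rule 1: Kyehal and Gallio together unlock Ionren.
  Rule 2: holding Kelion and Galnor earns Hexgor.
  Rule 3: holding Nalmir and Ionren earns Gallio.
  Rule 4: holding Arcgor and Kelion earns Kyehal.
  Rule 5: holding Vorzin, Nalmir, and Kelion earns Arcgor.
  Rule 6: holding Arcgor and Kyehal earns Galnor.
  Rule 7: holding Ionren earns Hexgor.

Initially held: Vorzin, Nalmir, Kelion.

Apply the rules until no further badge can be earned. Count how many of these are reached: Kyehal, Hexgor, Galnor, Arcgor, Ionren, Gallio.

With Vorzin, Nalmir, and Kelion, Arcgor is earned (Rule 5).
With Arcgor and Kelion, Kyehal is earned (Rule 4).
With Arcgor and Kyehal, Galnor is earned (Rule 6).
With Kelion and Galnor, Hexgor is earned (Rule 2).
Kyehal: reached.
Hexgor: reached.
Galnor: reached.
Arcgor: reached.
Ionren would need Kyehal and Gallio (Rule 1), but Gallio is never earned.
Gallio would need Nalmir and Ionren (Rule 3), but Ionren is never earned.
Reached: Kyehal, Hexgor, Galnor, and Arcgor — 4 of the 6.

4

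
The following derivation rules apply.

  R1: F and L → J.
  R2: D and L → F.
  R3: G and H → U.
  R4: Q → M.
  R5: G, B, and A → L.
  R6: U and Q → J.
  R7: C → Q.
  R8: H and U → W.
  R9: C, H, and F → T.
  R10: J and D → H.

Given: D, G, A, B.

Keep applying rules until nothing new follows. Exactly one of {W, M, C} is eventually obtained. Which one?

G, B, and A hold, so L follows (R5).
From D and L, R2 gives F.
From F and L, R1 gives J.
From J and D, R10 gives H.
G and H hold, so U follows (R3).
H and U hold, so W follows (R8).
No rule produces C, and it is not given. M would need Q (R4), but Q is never established.

W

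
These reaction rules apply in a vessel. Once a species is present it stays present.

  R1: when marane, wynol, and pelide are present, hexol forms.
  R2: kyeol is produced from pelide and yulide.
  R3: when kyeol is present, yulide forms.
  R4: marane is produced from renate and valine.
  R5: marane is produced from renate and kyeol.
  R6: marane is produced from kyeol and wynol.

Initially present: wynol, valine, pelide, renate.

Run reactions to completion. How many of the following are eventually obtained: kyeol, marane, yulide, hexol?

renate and valine present → marane forms (R4).
marane, wynol, and pelide present → hexol forms (R1).
kyeol would need pelide and yulide (R2), but yulide never forms.
marane: reached.
yulide would need kyeol (R3), but kyeol never forms.
hexol: reached.
Reached: marane and hexol — 2 of the 4.

2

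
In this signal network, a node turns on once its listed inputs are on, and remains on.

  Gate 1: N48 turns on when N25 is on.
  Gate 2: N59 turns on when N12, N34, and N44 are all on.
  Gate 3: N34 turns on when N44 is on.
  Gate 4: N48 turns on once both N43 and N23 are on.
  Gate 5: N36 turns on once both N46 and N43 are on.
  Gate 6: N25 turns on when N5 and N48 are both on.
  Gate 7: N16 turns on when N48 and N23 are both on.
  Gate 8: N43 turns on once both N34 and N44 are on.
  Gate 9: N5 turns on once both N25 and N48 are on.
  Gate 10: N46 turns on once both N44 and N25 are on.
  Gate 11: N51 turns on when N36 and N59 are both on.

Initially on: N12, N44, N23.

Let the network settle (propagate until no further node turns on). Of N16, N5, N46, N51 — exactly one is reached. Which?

Gate 3: N44 on → N34 on.
N34 and N44 are on, so N43 turns on (Gate 8).
N43 and N23 are on, so N48 turns on (Gate 4).
Gate 7: N48 and N23 on → N16 on.
N5 would need N25 and N48 (Gate 9), but N25 never turns on. N46 would need N44 and N25 (Gate 10), but N25 never turns on. N51 would need N36 and N59 (Gate 11), but N36 never turns on.

N16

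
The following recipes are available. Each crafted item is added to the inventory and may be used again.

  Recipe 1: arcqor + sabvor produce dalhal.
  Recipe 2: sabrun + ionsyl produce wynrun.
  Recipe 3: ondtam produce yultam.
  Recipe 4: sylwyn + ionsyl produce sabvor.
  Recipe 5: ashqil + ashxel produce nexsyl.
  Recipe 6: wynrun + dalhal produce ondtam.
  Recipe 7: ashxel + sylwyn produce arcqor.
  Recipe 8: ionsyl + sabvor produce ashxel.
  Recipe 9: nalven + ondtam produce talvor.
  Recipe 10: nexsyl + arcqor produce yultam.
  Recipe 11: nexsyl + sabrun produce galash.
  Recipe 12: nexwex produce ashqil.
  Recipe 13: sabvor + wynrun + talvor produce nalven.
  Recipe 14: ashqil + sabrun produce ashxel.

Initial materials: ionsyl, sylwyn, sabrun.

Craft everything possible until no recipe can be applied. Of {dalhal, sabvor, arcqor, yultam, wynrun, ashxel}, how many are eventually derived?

6

Using Recipe 4, sylwyn and ionsyl make sabvor.
sabrun + ionsyl → wynrun (Recipe 2).
ionsyl + sabvor → ashxel (Recipe 8).
Using Recipe 7, ashxel and sylwyn make arcqor.
Using Recipe 1, arcqor and sabvor make dalhal.
wynrun + dalhal → ondtam (Recipe 6).
Using Recipe 3, ondtam makes yultam.
dalhal: reached.
sabvor: reached.
arcqor: reached.
yultam: reached.
wynrun: reached.
ashxel: reached.
All 6 are reached.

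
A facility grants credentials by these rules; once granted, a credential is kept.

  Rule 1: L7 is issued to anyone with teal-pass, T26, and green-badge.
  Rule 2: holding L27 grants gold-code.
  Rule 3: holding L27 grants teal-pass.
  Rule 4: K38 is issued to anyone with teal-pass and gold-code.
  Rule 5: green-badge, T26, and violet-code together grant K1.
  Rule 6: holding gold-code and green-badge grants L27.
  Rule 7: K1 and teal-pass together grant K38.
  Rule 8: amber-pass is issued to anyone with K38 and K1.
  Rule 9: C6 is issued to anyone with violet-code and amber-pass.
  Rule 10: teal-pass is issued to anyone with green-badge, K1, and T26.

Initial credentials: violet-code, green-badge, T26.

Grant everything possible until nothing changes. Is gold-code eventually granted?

gold-code would need L27 (Rule 2), but L27 is never granted.

No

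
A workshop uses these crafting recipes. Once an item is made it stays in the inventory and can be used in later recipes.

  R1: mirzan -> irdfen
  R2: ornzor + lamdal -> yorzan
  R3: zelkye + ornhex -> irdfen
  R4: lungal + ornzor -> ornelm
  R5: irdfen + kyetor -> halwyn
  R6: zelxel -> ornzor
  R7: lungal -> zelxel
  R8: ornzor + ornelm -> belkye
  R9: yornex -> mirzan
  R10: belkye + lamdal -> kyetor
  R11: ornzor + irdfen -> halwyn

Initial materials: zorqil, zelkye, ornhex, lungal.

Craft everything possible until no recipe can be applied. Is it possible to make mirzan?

No

mirzan would need yornex (R9), but yornex is never obtained.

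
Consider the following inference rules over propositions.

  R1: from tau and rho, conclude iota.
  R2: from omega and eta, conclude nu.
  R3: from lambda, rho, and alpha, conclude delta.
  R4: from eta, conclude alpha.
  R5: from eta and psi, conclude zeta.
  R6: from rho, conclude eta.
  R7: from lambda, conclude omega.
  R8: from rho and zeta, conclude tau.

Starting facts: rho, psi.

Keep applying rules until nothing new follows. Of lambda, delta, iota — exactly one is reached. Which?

iota

rho holds, so eta follows (R6).
From eta and psi, R5 gives zeta.
From rho and zeta, R8 gives tau.
From tau and rho, R1 gives iota.
delta would need lambda, rho, and alpha (R3), but lambda is never established. No rule produces lambda, and it is not given.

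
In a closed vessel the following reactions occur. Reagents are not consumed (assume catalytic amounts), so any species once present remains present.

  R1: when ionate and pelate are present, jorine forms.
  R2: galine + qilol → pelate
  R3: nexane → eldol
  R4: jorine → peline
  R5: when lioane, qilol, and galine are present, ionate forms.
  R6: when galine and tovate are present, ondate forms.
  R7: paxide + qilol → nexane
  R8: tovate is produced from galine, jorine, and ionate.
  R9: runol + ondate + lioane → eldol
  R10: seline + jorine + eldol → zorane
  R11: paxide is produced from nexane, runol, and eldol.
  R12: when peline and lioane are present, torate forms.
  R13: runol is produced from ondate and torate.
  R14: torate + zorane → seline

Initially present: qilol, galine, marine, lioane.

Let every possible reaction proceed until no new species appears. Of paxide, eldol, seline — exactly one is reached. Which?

eldol

galine and qilol present → pelate forms (R2).
lioane, qilol, and galine present → ionate forms (R5).
ionate and pelate present → jorine forms (R1).
jorine present → peline forms (R4).
galine, jorine, and ionate present → tovate forms (R8).
galine and tovate present → ondate forms (R6).
peline and lioane present → torate forms (R12).
ondate and torate present → runol forms (R13).
runol, ondate, and lioane present → eldol forms (R9).
paxide would need nexane, runol, and eldol (R11), but nexane never forms. seline would need torate and zorane (R14), but zorane never forms.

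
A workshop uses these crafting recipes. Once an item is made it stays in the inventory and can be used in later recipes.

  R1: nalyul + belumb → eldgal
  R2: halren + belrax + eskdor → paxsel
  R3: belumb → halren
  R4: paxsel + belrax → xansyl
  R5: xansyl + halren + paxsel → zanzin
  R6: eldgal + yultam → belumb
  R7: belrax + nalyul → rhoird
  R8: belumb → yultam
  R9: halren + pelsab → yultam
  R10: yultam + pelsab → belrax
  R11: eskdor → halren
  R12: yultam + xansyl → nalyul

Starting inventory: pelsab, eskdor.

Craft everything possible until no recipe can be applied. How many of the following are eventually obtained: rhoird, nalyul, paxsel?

3

Using R11, eskdor makes halren.
Using R9, halren and pelsab make yultam.
Using R10, yultam and pelsab make belrax.
Using R2, halren, belrax, and eskdor make paxsel.
Using R4, paxsel and belrax make xansyl.
Using R12, yultam and xansyl make nalyul.
belrax + nalyul → rhoird (R7).
rhoird: reached.
nalyul: reached.
paxsel: reached.
All 3 are reached.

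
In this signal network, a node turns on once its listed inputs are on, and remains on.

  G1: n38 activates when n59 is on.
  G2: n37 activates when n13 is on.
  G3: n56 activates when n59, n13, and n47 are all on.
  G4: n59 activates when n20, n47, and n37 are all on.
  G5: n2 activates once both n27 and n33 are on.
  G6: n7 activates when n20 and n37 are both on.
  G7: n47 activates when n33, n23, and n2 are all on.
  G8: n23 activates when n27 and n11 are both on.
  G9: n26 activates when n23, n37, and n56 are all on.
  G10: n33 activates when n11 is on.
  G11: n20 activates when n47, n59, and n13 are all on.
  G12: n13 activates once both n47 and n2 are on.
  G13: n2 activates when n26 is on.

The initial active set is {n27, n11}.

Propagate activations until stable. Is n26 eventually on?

n26 would need n23, n37, and n56 (G9), but n56 never turns on.

No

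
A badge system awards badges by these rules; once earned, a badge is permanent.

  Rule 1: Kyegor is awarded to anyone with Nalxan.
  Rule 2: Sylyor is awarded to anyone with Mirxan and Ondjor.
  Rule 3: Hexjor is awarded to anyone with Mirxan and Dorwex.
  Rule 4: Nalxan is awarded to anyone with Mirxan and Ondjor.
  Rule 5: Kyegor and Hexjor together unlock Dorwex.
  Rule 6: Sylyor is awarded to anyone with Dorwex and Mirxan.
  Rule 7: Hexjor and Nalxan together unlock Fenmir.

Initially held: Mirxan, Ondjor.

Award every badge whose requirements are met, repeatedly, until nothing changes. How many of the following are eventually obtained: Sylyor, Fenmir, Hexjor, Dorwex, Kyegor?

With Mirxan and Ondjor, Nalxan is earned (Rule 4).
With Mirxan and Ondjor, Sylyor is earned (Rule 2).
With Nalxan, Kyegor is earned (Rule 1).
Sylyor: reached.
Fenmir would need Hexjor and Nalxan (Rule 7), but Hexjor is never earned.
Hexjor would need Mirxan and Dorwex (Rule 3), but Dorwex is never earned.
Dorwex would need Kyegor and Hexjor (Rule 5), but Hexjor is never earned.
Kyegor: reached.
Reached: Sylyor and Kyegor — 2 of the 5.

2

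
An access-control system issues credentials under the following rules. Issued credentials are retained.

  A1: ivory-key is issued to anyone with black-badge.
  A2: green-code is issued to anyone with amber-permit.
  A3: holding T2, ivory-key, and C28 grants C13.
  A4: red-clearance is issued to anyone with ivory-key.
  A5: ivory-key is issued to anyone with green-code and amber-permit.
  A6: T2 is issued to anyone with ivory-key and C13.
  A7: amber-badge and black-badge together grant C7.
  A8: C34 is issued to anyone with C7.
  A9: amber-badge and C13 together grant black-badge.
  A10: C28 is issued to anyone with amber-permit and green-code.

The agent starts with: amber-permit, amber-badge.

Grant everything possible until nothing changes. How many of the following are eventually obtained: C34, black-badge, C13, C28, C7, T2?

Holding amber-permit grants green-code (A2).
Holding amber-permit and green-code grants C28 (A10).
C34 would need C7 (A8), but C7 is never granted.
black-badge would need amber-badge and C13 (A9), but C13 is never granted.
C13 would need T2, ivory-key, and C28 (A3), but T2 is never granted.
C28: reached.
C7 would need amber-badge and black-badge (A7), but black-badge is never granted.
T2 would need ivory-key and C13 (A6), but C13 is never granted.
Reached: C28 — 1 of the 6.

1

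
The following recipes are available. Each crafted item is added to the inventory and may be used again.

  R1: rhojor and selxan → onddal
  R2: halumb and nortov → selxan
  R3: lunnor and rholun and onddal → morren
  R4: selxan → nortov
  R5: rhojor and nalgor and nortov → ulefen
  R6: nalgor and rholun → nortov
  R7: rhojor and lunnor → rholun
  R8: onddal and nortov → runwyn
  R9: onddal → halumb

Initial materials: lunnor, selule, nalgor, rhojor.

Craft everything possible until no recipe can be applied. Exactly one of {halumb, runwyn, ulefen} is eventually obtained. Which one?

ulefen

rhojor and lunnor → rholun (R7).
nalgor and rholun → nortov (R6).
rhojor and nalgor and nortov → ulefen (R5).
runwyn would need onddal and nortov (R8), but onddal is never obtained. halumb would need onddal (R9), but onddal is never obtained.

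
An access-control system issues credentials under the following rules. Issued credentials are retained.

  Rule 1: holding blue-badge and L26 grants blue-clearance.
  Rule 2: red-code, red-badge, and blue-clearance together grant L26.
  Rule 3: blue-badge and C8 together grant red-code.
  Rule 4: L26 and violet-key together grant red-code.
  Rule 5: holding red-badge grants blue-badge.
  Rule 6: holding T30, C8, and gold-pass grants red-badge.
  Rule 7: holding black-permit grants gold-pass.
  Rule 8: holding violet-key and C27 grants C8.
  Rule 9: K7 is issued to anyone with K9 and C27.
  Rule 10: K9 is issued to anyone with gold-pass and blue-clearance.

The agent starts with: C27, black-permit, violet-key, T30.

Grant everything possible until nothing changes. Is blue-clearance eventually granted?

blue-clearance would need blue-badge and L26 (Rule 1), but L26 is never granted.

No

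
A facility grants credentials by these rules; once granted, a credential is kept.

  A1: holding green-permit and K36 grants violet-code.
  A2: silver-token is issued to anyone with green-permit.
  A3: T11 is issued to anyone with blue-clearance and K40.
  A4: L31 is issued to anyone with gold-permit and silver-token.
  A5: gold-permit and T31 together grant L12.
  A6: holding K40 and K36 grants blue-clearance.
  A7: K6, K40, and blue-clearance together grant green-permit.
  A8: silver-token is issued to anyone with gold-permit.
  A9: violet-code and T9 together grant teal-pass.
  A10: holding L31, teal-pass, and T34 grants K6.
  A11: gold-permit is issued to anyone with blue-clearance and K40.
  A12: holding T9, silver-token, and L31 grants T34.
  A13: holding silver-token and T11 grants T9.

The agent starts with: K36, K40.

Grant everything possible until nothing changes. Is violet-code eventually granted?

No

violet-code would need green-permit and K36 (A1), but green-permit is never granted.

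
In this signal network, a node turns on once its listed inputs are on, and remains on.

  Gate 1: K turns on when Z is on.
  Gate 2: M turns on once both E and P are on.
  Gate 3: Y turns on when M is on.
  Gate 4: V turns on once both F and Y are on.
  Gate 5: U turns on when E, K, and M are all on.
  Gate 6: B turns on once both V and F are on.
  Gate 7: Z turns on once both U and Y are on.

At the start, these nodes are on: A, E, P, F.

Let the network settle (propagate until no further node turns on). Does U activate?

No

U would need E, K, and M (Gate 5), but K never turns on.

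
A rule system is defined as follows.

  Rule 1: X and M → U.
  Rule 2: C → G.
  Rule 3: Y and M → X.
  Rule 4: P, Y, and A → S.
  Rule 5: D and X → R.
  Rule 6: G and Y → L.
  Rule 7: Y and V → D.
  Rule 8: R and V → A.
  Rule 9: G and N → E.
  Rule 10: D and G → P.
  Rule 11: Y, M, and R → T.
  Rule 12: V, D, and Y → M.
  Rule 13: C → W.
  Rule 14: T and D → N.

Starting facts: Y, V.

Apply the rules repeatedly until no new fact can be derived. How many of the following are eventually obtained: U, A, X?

Y and V hold, so D follows (Rule 7).
From V, D, and Y, Rule 12 gives M.
From Y and M, Rule 3 gives X.
From X and M, Rule 1 gives U.
From D and X, Rule 5 gives R.
R and V hold, so A follows (Rule 8).
U: reached.
A: reached.
X: reached.
All 3 are reached.

3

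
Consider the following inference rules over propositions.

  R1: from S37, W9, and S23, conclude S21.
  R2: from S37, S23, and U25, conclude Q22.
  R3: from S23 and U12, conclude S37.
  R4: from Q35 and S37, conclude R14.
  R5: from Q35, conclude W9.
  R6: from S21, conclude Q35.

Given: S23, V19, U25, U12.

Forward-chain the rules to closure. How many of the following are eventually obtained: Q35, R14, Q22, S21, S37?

2

S23 and U12 hold, so S37 follows (R3).
From S37, S23, and U25, R2 gives Q22.
Q35 would need S21 (R6), but S21 is never established.
R14 would need Q35 and S37 (R4), but Q35 is never established.
Q22: reached.
S21 would need S37, W9, and S23 (R1), but W9 is never established.
S37: reached.
Reached: Q22 and S37 — 2 of the 5.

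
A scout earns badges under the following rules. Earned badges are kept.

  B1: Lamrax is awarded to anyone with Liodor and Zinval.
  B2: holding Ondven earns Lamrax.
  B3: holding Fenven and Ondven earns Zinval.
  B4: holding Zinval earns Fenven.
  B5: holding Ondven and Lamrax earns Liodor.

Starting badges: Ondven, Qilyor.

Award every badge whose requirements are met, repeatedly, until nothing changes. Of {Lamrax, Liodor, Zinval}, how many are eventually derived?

With Ondven, Lamrax is earned (B2).
With Ondven and Lamrax, Liodor is earned (B5).
Lamrax: reached.
Liodor: reached.
Zinval would need Fenven and Ondven (B3), but Fenven is never earned.
Reached: Lamrax and Liodor — 2 of the 3.

2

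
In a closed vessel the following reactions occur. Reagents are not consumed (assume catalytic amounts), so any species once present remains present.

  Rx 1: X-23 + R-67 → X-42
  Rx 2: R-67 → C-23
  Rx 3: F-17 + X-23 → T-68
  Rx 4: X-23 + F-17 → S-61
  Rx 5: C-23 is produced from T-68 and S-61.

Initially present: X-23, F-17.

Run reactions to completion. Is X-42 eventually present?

X-42 would need X-23 and R-67 (Rx 1), but R-67 never forms.

No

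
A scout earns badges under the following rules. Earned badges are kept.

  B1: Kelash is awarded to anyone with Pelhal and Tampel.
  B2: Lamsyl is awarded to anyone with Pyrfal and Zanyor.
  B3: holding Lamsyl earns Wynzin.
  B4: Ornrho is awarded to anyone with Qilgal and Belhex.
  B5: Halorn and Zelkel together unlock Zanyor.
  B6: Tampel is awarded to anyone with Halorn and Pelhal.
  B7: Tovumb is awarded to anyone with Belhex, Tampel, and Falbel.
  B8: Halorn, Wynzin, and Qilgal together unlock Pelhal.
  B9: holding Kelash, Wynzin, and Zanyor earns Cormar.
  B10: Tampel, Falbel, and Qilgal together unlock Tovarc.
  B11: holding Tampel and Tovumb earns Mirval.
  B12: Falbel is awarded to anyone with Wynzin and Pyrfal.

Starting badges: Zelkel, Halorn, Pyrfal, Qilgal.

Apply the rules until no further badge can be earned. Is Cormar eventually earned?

With Halorn and Zelkel, Zanyor is earned (B5).
With Pyrfal and Zanyor, Lamsyl is earned (B2).
With Lamsyl, Wynzin is earned (B3).
With Halorn, Wynzin, and Qilgal, Pelhal is earned (B8).
With Halorn and Pelhal, Tampel is earned (B6).
With Pelhal and Tampel, Kelash is earned (B1).
With Kelash, Wynzin, and Zanyor, Cormar is earned (B9).

Yes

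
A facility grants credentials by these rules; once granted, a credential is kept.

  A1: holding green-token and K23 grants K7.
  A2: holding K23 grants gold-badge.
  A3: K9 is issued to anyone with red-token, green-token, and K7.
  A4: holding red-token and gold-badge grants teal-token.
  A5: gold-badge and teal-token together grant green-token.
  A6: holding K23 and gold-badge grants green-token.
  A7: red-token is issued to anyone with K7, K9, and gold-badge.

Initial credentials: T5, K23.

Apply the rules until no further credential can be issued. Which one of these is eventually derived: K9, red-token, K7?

Holding K23 grants gold-badge (A2).
Holding K23 and gold-badge grants green-token (A6).
Holding green-token and K23 grants K7 (A1).
K9 would need red-token, green-token, and K7 (A3), but red-token is never granted. red-token would need K7, K9, and gold-badge (A7), but K9 is never granted.

K7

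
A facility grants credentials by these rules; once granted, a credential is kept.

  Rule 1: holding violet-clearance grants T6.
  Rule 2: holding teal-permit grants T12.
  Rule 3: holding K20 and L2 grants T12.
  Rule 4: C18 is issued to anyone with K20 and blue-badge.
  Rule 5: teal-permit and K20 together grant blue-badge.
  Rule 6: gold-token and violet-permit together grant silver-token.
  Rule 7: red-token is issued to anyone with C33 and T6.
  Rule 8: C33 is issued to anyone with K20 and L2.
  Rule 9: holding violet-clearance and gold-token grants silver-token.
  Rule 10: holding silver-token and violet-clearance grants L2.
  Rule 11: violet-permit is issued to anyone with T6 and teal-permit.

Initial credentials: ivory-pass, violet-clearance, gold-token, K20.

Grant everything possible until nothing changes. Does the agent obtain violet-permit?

violet-permit would need T6 and teal-permit (Rule 11), but teal-permit is never granted.

No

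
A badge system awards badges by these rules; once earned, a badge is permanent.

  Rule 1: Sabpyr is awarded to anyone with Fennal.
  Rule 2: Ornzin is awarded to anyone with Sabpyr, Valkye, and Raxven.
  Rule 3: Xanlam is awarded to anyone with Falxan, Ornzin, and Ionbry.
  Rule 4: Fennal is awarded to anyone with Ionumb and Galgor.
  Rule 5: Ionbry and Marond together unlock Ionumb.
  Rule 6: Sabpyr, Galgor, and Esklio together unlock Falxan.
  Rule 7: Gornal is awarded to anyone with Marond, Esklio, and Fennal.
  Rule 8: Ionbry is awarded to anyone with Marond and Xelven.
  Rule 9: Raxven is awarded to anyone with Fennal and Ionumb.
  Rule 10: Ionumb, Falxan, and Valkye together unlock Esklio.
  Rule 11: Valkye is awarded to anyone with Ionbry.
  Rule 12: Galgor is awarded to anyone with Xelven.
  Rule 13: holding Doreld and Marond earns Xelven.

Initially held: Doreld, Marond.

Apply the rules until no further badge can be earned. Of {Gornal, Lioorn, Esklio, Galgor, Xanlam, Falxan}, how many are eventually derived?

With Doreld and Marond, Xelven is earned (Rule 13).
With Xelven, Galgor is earned (Rule 12).
Gornal would need Marond, Esklio, and Fennal (Rule 7), but Esklio is never earned.
No rule produces Lioorn, and it is not given.
Esklio would need Ionumb, Falxan, and Valkye (Rule 10), but Falxan is never earned.
Galgor: reached.
Xanlam would need Falxan, Ornzin, and Ionbry (Rule 3), but Falxan is never earned.
Falxan would need Sabpyr, Galgor, and Esklio (Rule 6), but Esklio is never earned.
Reached: Galgor — 1 of the 6.

1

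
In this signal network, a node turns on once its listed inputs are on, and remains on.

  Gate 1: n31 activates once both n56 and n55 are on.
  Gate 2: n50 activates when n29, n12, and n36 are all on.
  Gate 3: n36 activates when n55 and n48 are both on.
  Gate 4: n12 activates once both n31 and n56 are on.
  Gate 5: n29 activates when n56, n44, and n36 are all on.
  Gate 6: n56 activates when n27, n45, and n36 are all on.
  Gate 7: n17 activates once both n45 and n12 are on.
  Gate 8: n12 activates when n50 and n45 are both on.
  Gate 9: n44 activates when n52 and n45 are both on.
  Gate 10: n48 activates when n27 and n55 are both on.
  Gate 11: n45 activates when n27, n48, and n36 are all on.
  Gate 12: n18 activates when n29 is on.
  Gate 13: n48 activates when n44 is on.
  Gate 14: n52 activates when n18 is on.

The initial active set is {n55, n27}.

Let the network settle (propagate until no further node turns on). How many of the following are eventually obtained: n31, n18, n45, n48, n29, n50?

n27 and n55 are on, so n48 activates (Gate 10).
n55 and n48 are on, so n36 activates (Gate 3).
Gate 11: n27, n48, and n36 on → n45 on.
Gate 6: n27, n45, and n36 on → n56 on.
Gate 1: n56 and n55 on → n31 on.
n31: reached.
n18 would need n29 (Gate 12), but n29 never turns on.
n45: reached.
n48: reached.
n29 would need n56, n44, and n36 (Gate 5), but n44 never turns on.
n50 would need n29, n12, and n36 (Gate 2), but n29 never turns on.
Reached: n31, n45, and n48 — 3 of the 6.

3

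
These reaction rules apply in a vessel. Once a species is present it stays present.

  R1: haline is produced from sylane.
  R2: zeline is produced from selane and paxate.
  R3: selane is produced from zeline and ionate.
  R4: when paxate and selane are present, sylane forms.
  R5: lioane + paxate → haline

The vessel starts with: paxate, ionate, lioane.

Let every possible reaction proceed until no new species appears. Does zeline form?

No

zeline would need selane and paxate (R2), but selane never forms.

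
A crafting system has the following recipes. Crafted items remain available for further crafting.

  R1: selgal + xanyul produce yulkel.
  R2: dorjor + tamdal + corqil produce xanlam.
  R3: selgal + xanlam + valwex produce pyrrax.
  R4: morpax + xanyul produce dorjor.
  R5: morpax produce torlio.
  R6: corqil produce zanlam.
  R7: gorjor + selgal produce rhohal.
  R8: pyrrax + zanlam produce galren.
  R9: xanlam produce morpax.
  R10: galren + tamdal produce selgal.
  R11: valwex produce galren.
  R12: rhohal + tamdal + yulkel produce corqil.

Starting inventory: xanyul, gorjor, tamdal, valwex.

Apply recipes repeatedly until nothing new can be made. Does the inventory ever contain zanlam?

Using R11, valwex makes galren.
Using R10, galren and tamdal make selgal.
gorjor + selgal → rhohal (R7).
selgal + xanyul → yulkel (R1).
rhohal + tamdal + yulkel → corqil (R12).
Using R6, corqil makes zanlam.

Yes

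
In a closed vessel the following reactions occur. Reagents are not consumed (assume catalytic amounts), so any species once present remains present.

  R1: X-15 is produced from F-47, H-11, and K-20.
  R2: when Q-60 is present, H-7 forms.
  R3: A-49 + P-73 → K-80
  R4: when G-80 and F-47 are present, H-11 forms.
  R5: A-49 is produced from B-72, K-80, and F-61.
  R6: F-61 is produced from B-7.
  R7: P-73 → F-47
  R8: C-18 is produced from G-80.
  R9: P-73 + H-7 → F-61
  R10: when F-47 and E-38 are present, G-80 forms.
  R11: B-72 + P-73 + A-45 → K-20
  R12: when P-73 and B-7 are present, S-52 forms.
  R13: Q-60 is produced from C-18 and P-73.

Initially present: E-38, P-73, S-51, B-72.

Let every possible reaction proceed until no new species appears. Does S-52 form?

No

S-52 would need P-73 and B-7 (R12), but B-7 never forms.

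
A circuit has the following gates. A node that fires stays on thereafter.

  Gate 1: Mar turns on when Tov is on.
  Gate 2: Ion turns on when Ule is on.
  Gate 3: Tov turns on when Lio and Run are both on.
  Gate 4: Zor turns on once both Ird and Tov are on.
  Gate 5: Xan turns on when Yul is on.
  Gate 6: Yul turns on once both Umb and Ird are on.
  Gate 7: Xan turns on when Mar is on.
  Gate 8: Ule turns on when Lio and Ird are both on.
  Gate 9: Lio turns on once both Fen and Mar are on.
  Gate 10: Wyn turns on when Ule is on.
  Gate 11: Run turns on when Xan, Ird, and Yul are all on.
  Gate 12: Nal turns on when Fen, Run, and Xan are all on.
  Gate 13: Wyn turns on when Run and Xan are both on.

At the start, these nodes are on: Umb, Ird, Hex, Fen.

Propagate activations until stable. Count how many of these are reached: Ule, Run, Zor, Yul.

2

Umb and Ird are on, so Yul turns on (Gate 6).
Yul is on, so Xan turns on (Gate 5).
Gate 11: Xan, Ird, and Yul on → Run on.
Ule would need Lio and Ird (Gate 8), but Lio never turns on.
Run: reached.
Zor would need Ird and Tov (Gate 4), but Tov never turns on.
Yul: reached.
Reached: Run and Yul — 2 of the 4.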